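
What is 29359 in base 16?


Divide by 16 repeatedly:
29359 ÷ 16 = 1834 remainder 15 (F)
1834 ÷ 16 = 114 remainder 10 (A)
114 ÷ 16 = 7 remainder 2 (2)
7 ÷ 16 = 0 remainder 7 (7)
Reading remainders bottom-up:
= 0x72AF


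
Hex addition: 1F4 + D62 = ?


Align and add column by column (LSB to MSB, each column mod 16 with carry):
  01F4
+ 0D62
  ----
  col 0: 4(4) + 2(2) + 0 (carry in) = 6 → 6(6), carry out 0
  col 1: F(15) + 6(6) + 0 (carry in) = 21 → 5(5), carry out 1
  col 2: 1(1) + D(13) + 1 (carry in) = 15 → F(15), carry out 0
  col 3: 0(0) + 0(0) + 0 (carry in) = 0 → 0(0), carry out 0
Reading digits MSB→LSB: 0F56
Strip leading zeros: F56
= 0xF56


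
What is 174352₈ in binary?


Each octal digit → 3 binary bits:
  1 = 001
  7 = 111
  4 = 100
  3 = 011
  5 = 101
  2 = 010
Concatenate: 001 111 100 011 101 010
= 001111100011101010


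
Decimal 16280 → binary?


Divide by 2 repeatedly:
16280 ÷ 2 = 8140 remainder 0
8140 ÷ 2 = 4070 remainder 0
4070 ÷ 2 = 2035 remainder 0
2035 ÷ 2 = 1017 remainder 1
1017 ÷ 2 = 508 remainder 1
508 ÷ 2 = 254 remainder 0
254 ÷ 2 = 127 remainder 0
127 ÷ 2 = 63 remainder 1
63 ÷ 2 = 31 remainder 1
31 ÷ 2 = 15 remainder 1
15 ÷ 2 = 7 remainder 1
7 ÷ 2 = 3 remainder 1
3 ÷ 2 = 1 remainder 1
1 ÷ 2 = 0 remainder 1
Reading remainders bottom-up:
= 11111110011000


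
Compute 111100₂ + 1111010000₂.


Align and add column by column (LSB to MSB, carry propagating):
  00000111100
+ 01111010000
  -----------
  col 0: 0 + 0 + 0 (carry in) = 0 → bit 0, carry out 0
  col 1: 0 + 0 + 0 (carry in) = 0 → bit 0, carry out 0
  col 2: 1 + 0 + 0 (carry in) = 1 → bit 1, carry out 0
  col 3: 1 + 0 + 0 (carry in) = 1 → bit 1, carry out 0
  col 4: 1 + 1 + 0 (carry in) = 2 → bit 0, carry out 1
  col 5: 1 + 0 + 1 (carry in) = 2 → bit 0, carry out 1
  col 6: 0 + 1 + 1 (carry in) = 2 → bit 0, carry out 1
  col 7: 0 + 1 + 1 (carry in) = 2 → bit 0, carry out 1
  col 8: 0 + 1 + 1 (carry in) = 2 → bit 0, carry out 1
  col 9: 0 + 1 + 1 (carry in) = 2 → bit 0, carry out 1
  col 10: 0 + 0 + 1 (carry in) = 1 → bit 1, carry out 0
Reading bits MSB→LSB: 10000001100
Strip leading zeros: 10000001100
= 10000001100


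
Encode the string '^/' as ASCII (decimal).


String: '^/'  (2 characters)
Per-character ASCII lookup:
  '^': special character: '^' = 94
  '/': special character: '/' = 47
= 94 47


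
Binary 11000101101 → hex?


Group into 4-bit nibbles: 011000101101
  0110 = 6
  0010 = 2
  1101 = D
= 0x62D


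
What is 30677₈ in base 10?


Positional values:
Position 0: 7 × 8^0 = 7
Position 1: 7 × 8^1 = 56
Position 2: 6 × 8^2 = 384
Position 3: 0 × 8^3 = 0
Position 4: 3 × 8^4 = 12288
Sum = 7 + 56 + 384 + 0 + 12288
= 12735


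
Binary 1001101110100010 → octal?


Group into 3-bit groups: 001001101110100010
  001 = 1
  001 = 1
  101 = 5
  110 = 6
  100 = 4
  010 = 2
= 0o115642


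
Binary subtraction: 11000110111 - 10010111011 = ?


Align and subtract column by column (LSB to MSB, borrowing when needed):
  11000110111
- 10010111011
  -----------
  col 0: (1 - 0 borrow-in) - 1 → 1 - 1 = 0, borrow out 0
  col 1: (1 - 0 borrow-in) - 1 → 1 - 1 = 0, borrow out 0
  col 2: (1 - 0 borrow-in) - 0 → 1 - 0 = 1, borrow out 0
  col 3: (0 - 0 borrow-in) - 1 → borrow from next column: (0+2) - 1 = 1, borrow out 1
  col 4: (1 - 1 borrow-in) - 1 → borrow from next column: (0+2) - 1 = 1, borrow out 1
  col 5: (1 - 1 borrow-in) - 1 → borrow from next column: (0+2) - 1 = 1, borrow out 1
  col 6: (0 - 1 borrow-in) - 0 → borrow from next column: (-1+2) - 0 = 1, borrow out 1
  col 7: (0 - 1 borrow-in) - 1 → borrow from next column: (-1+2) - 1 = 0, borrow out 1
  col 8: (0 - 1 borrow-in) - 0 → borrow from next column: (-1+2) - 0 = 1, borrow out 1
  col 9: (1 - 1 borrow-in) - 0 → 0 - 0 = 0, borrow out 0
  col 10: (1 - 0 borrow-in) - 1 → 1 - 1 = 0, borrow out 0
Reading bits MSB→LSB: 00101111100
Strip leading zeros: 101111100
= 101111100


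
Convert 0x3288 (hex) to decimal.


Positional values:
Position 0: 8 × 16^0 = 8 × 1 = 8
Position 1: 8 × 16^1 = 8 × 16 = 128
Position 2: 2 × 16^2 = 2 × 256 = 512
Position 3: 3 × 16^3 = 3 × 4096 = 12288
Sum = 8 + 128 + 512 + 12288
= 12936


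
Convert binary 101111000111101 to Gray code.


Binary: 101111000111101
Gray code: G = B XOR (B >> 1)
B >> 1 = 010111100011110
101111000111101 XOR 010111100011110:
  1 XOR 0 = 1
  0 XOR 1 = 1
  1 XOR 0 = 1
  1 XOR 1 = 0
  1 XOR 1 = 0
  1 XOR 1 = 0
  0 XOR 1 = 1
  0 XOR 0 = 0
  0 XOR 0 = 0
  1 XOR 0 = 1
  1 XOR 1 = 0
  1 XOR 1 = 0
  1 XOR 1 = 0
  0 XOR 1 = 1
  1 XOR 0 = 1
= 111000100100011


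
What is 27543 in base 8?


Divide by 8 repeatedly:
27543 ÷ 8 = 3442 remainder 7
3442 ÷ 8 = 430 remainder 2
430 ÷ 8 = 53 remainder 6
53 ÷ 8 = 6 remainder 5
6 ÷ 8 = 0 remainder 6
Reading remainders bottom-up:
= 0o65627


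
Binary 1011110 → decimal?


Positional values:
Bit 1: 1 × 2^1 = 2
Bit 2: 1 × 2^2 = 4
Bit 3: 1 × 2^3 = 8
Bit 4: 1 × 2^4 = 16
Bit 6: 1 × 2^6 = 64
Sum = 2 + 4 + 8 + 16 + 64
= 94


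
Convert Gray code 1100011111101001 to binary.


Gray code: 1100011111101001
MSB stays the same: 1
Each subsequent bit = prev_binary XOR current_gray:
  B[1] = 1 XOR 1 = 0
  B[2] = 0 XOR 0 = 0
  B[3] = 0 XOR 0 = 0
  B[4] = 0 XOR 0 = 0
  B[5] = 0 XOR 1 = 1
  B[6] = 1 XOR 1 = 0
  B[7] = 0 XOR 1 = 1
  B[8] = 1 XOR 1 = 0
  B[9] = 0 XOR 1 = 1
  B[10] = 1 XOR 1 = 0
  B[11] = 0 XOR 0 = 0
  B[12] = 0 XOR 1 = 1
  B[13] = 1 XOR 0 = 1
  B[14] = 1 XOR 0 = 1
  B[15] = 1 XOR 1 = 0
= 1000010101001110 (34126 decimal)


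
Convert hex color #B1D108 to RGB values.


Hex: #B1D108
R = B1₁₆ = 177
G = D1₁₆ = 209
B = 08₁₆ = 8
= RGB(177, 209, 8)


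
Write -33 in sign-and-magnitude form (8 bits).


Sign bit: 1 (negative)
Magnitude: 33 = 0100001
= 10100001


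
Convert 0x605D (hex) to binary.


Each hex digit → 4 binary bits:
  6 = 0110
  0 = 0000
  5 = 0101
  D = 1101
Concatenate: 0110 0000 0101 1101
= 0110000001011101


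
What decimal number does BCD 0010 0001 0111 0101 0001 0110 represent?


Each 4-bit group → digit:
  0010 → 2
  0001 → 1
  0111 → 7
  0101 → 5
  0001 → 1
  0110 → 6
= 217516


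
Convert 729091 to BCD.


Each digit → 4-bit binary:
  7 → 0111
  2 → 0010
  9 → 1001
  0 → 0000
  9 → 1001
  1 → 0001
= 0111 0010 1001 0000 1001 0001


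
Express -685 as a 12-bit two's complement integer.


Original: 001010101101
Step 1 - Invert all bits: 110101010010
Step 2 - Add 1: 110101010010 + 1
= 110101010011 (represents -685)


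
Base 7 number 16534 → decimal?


Positional values (base 7):
  4 × 7^0 = 4 × 1 = 4
  3 × 7^1 = 3 × 7 = 21
  5 × 7^2 = 5 × 49 = 245
  6 × 7^3 = 6 × 343 = 2058
  1 × 7^4 = 1 × 2401 = 2401
Sum = 4 + 21 + 245 + 2058 + 2401
= 4729


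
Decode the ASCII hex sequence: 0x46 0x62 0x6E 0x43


Codes (hex): 0x46 0x62 0x6E 0x43
Per-code ASCII lookup:
  0x46 = 70  (range 65-90: uppercase, 70 - 65 = 5) → 'F'
  0x62 = 98  (range 97-122: lowercase, 98 - 97 = 1) → 'b'
  0x6E = 110  (range 97-122: lowercase, 110 - 97 = 13) → 'n'
  0x43 = 67  (range 65-90: uppercase, 67 - 65 = 2) → 'C'
= 'FbnC'


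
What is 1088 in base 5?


Divide by 5 repeatedly:
1088 ÷ 5 = 217 remainder 3
217 ÷ 5 = 43 remainder 2
43 ÷ 5 = 8 remainder 3
8 ÷ 5 = 1 remainder 3
1 ÷ 5 = 0 remainder 1
Reading remainders bottom-up:
= 13323


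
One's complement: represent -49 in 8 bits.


Original: 00110001
Invert all bits:
  bit 0: 0 → 1
  bit 1: 0 → 1
  bit 2: 1 → 0
  bit 3: 1 → 0
  bit 4: 0 → 1
  bit 5: 0 → 1
  bit 6: 0 → 1
  bit 7: 1 → 0
= 11001110


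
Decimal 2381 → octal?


Divide by 8 repeatedly:
2381 ÷ 8 = 297 remainder 5
297 ÷ 8 = 37 remainder 1
37 ÷ 8 = 4 remainder 5
4 ÷ 8 = 0 remainder 4
Reading remainders bottom-up:
= 0o4515


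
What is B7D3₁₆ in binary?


Each hex digit → 4 binary bits:
  B = 1011
  7 = 0111
  D = 1101
  3 = 0011
Concatenate: 1011 0111 1101 0011
= 1011011111010011


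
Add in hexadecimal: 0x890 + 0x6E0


Align and add column by column (LSB to MSB, each column mod 16 with carry):
  0890
+ 06E0
  ----
  col 0: 0(0) + 0(0) + 0 (carry in) = 0 → 0(0), carry out 0
  col 1: 9(9) + E(14) + 0 (carry in) = 23 → 7(7), carry out 1
  col 2: 8(8) + 6(6) + 1 (carry in) = 15 → F(15), carry out 0
  col 3: 0(0) + 0(0) + 0 (carry in) = 0 → 0(0), carry out 0
Reading digits MSB→LSB: 0F70
Strip leading zeros: F70
= 0xF70


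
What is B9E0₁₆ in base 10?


Positional values:
Position 0: 0 × 16^0 = 0 × 1 = 0
Position 1: E × 16^1 = 14 × 16 = 224
Position 2: 9 × 16^2 = 9 × 256 = 2304
Position 3: B × 16^3 = 11 × 4096 = 45056
Sum = 0 + 224 + 2304 + 45056
= 47584


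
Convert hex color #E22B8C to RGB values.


Hex: #E22B8C
R = E2₁₆ = 226
G = 2B₁₆ = 43
B = 8C₁₆ = 140
= RGB(226, 43, 140)


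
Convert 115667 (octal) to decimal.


Positional values:
Position 0: 7 × 8^0 = 7
Position 1: 6 × 8^1 = 48
Position 2: 6 × 8^2 = 384
Position 3: 5 × 8^3 = 2560
Position 4: 1 × 8^4 = 4096
Position 5: 1 × 8^5 = 32768
Sum = 7 + 48 + 384 + 2560 + 4096 + 32768
= 39863


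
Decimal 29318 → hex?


Divide by 16 repeatedly:
29318 ÷ 16 = 1832 remainder 6 (6)
1832 ÷ 16 = 114 remainder 8 (8)
114 ÷ 16 = 7 remainder 2 (2)
7 ÷ 16 = 0 remainder 7 (7)
Reading remainders bottom-up:
= 0x7286


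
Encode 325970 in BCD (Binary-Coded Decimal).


Each digit → 4-bit binary:
  3 → 0011
  2 → 0010
  5 → 0101
  9 → 1001
  7 → 0111
  0 → 0000
= 0011 0010 0101 1001 0111 0000


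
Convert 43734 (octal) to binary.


Each octal digit → 3 binary bits:
  4 = 100
  3 = 011
  7 = 111
  3 = 011
  4 = 100
Concatenate: 100 011 111 011 100
= 100011111011100


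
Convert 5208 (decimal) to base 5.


Divide by 5 repeatedly:
5208 ÷ 5 = 1041 remainder 3
1041 ÷ 5 = 208 remainder 1
208 ÷ 5 = 41 remainder 3
41 ÷ 5 = 8 remainder 1
8 ÷ 5 = 1 remainder 3
1 ÷ 5 = 0 remainder 1
Reading remainders bottom-up:
= 131313


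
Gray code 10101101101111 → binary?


Gray code: 10101101101111
MSB stays the same: 1
Each subsequent bit = prev_binary XOR current_gray:
  B[1] = 1 XOR 0 = 1
  B[2] = 1 XOR 1 = 0
  B[3] = 0 XOR 0 = 0
  B[4] = 0 XOR 1 = 1
  B[5] = 1 XOR 1 = 0
  B[6] = 0 XOR 0 = 0
  B[7] = 0 XOR 1 = 1
  B[8] = 1 XOR 1 = 0
  B[9] = 0 XOR 0 = 0
  B[10] = 0 XOR 1 = 1
  B[11] = 1 XOR 1 = 0
  B[12] = 0 XOR 1 = 1
  B[13] = 1 XOR 1 = 0
= 11001001001010 (12874 decimal)


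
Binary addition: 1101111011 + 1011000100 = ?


Align and add column by column (LSB to MSB, carry propagating):
  01101111011
+ 01011000100
  -----------
  col 0: 1 + 0 + 0 (carry in) = 1 → bit 1, carry out 0
  col 1: 1 + 0 + 0 (carry in) = 1 → bit 1, carry out 0
  col 2: 0 + 1 + 0 (carry in) = 1 → bit 1, carry out 0
  col 3: 1 + 0 + 0 (carry in) = 1 → bit 1, carry out 0
  col 4: 1 + 0 + 0 (carry in) = 1 → bit 1, carry out 0
  col 5: 1 + 0 + 0 (carry in) = 1 → bit 1, carry out 0
  col 6: 1 + 1 + 0 (carry in) = 2 → bit 0, carry out 1
  col 7: 0 + 1 + 1 (carry in) = 2 → bit 0, carry out 1
  col 8: 1 + 0 + 1 (carry in) = 2 → bit 0, carry out 1
  col 9: 1 + 1 + 1 (carry in) = 3 → bit 1, carry out 1
  col 10: 0 + 0 + 1 (carry in) = 1 → bit 1, carry out 0
Reading bits MSB→LSB: 11000111111
Strip leading zeros: 11000111111
= 11000111111


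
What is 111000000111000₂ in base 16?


Group into 4-bit nibbles: 0111000000111000
  0111 = 7
  0000 = 0
  0011 = 3
  1000 = 8
= 0x7038


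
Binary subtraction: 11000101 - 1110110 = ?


Align and subtract column by column (LSB to MSB, borrowing when needed):
  11000101
- 01110110
  --------
  col 0: (1 - 0 borrow-in) - 0 → 1 - 0 = 1, borrow out 0
  col 1: (0 - 0 borrow-in) - 1 → borrow from next column: (0+2) - 1 = 1, borrow out 1
  col 2: (1 - 1 borrow-in) - 1 → borrow from next column: (0+2) - 1 = 1, borrow out 1
  col 3: (0 - 1 borrow-in) - 0 → borrow from next column: (-1+2) - 0 = 1, borrow out 1
  col 4: (0 - 1 borrow-in) - 1 → borrow from next column: (-1+2) - 1 = 0, borrow out 1
  col 5: (0 - 1 borrow-in) - 1 → borrow from next column: (-1+2) - 1 = 0, borrow out 1
  col 6: (1 - 1 borrow-in) - 1 → borrow from next column: (0+2) - 1 = 1, borrow out 1
  col 7: (1 - 1 borrow-in) - 0 → 0 - 0 = 0, borrow out 0
Reading bits MSB→LSB: 01001111
Strip leading zeros: 1001111
= 1001111


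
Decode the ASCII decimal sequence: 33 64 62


Codes (decimal): 33 64 62
Per-code ASCII lookup:
  33  (special character) → '!'
  64  (special character) → '@'
  62  (special character) → '>'
= '!@>'


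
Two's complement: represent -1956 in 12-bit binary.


Original: 011110100100
Step 1 - Invert all bits: 100001011011
Step 2 - Add 1: 100001011011 + 1
= 100001011100 (represents -1956)


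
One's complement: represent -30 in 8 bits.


Original: 00011110
Invert all bits:
  bit 0: 0 → 1
  bit 1: 0 → 1
  bit 2: 0 → 1
  bit 3: 1 → 0
  bit 4: 1 → 0
  bit 5: 1 → 0
  bit 6: 1 → 0
  bit 7: 0 → 1
= 11100001


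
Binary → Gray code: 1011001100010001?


Binary: 1011001100010001
Gray code: G = B XOR (B >> 1)
B >> 1 = 0101100110001000
1011001100010001 XOR 0101100110001000:
  1 XOR 0 = 1
  0 XOR 1 = 1
  1 XOR 0 = 1
  1 XOR 1 = 0
  0 XOR 1 = 1
  0 XOR 0 = 0
  1 XOR 0 = 1
  1 XOR 1 = 0
  0 XOR 1 = 1
  0 XOR 0 = 0
  0 XOR 0 = 0
  1 XOR 0 = 1
  0 XOR 1 = 1
  0 XOR 0 = 0
  0 XOR 0 = 0
  1 XOR 0 = 1
= 1110101010011001


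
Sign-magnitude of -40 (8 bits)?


Sign bit: 1 (negative)
Magnitude: 40 = 0101000
= 10101000


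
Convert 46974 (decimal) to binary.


Divide by 2 repeatedly:
46974 ÷ 2 = 23487 remainder 0
23487 ÷ 2 = 11743 remainder 1
11743 ÷ 2 = 5871 remainder 1
5871 ÷ 2 = 2935 remainder 1
2935 ÷ 2 = 1467 remainder 1
1467 ÷ 2 = 733 remainder 1
733 ÷ 2 = 366 remainder 1
366 ÷ 2 = 183 remainder 0
183 ÷ 2 = 91 remainder 1
91 ÷ 2 = 45 remainder 1
45 ÷ 2 = 22 remainder 1
22 ÷ 2 = 11 remainder 0
11 ÷ 2 = 5 remainder 1
5 ÷ 2 = 2 remainder 1
2 ÷ 2 = 1 remainder 0
1 ÷ 2 = 0 remainder 1
Reading remainders bottom-up:
= 1011011101111110


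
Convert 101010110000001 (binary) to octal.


Group into 3-bit groups: 101010110000001
  101 = 5
  010 = 2
  110 = 6
  000 = 0
  001 = 1
= 0o52601


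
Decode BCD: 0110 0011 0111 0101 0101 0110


Each 4-bit group → digit:
  0110 → 6
  0011 → 3
  0111 → 7
  0101 → 5
  0101 → 5
  0110 → 6
= 637556


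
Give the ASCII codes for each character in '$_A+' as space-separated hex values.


String: '$_A+'  (4 characters)
Per-character ASCII lookup:
  '$': special character: '$' = 36 → 0x24
  '_': special character: '_' = 95 → 0x5F
  'A': uppercase starts at 65: 'A' = 65 + 0 = 65 → 0x41
  '+': special character: '+' = 43 → 0x2B
= 0x24 0x5F 0x41 0x2B


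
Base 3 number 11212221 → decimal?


Positional values (base 3):
  1 × 3^0 = 1 × 1 = 1
  2 × 3^1 = 2 × 3 = 6
  2 × 3^2 = 2 × 9 = 18
  2 × 3^3 = 2 × 27 = 54
  1 × 3^4 = 1 × 81 = 81
  2 × 3^5 = 2 × 243 = 486
  1 × 3^6 = 1 × 729 = 729
  1 × 3^7 = 1 × 2187 = 2187
Sum = 1 + 6 + 18 + 54 + 81 + 486 + 729 + 2187
= 3562


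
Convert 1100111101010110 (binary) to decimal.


Positional values:
Bit 1: 1 × 2^1 = 2
Bit 2: 1 × 2^2 = 4
Bit 4: 1 × 2^4 = 16
Bit 6: 1 × 2^6 = 64
Bit 8: 1 × 2^8 = 256
Bit 9: 1 × 2^9 = 512
Bit 10: 1 × 2^10 = 1024
Bit 11: 1 × 2^11 = 2048
Bit 14: 1 × 2^14 = 16384
Bit 15: 1 × 2^15 = 32768
Sum = 2 + 4 + 16 + 64 + 256 + 512 + 1024 + 2048 + 16384 + 32768
= 53078


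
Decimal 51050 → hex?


Divide by 16 repeatedly:
51050 ÷ 16 = 3190 remainder 10 (A)
3190 ÷ 16 = 199 remainder 6 (6)
199 ÷ 16 = 12 remainder 7 (7)
12 ÷ 16 = 0 remainder 12 (C)
Reading remainders bottom-up:
= 0xC76A


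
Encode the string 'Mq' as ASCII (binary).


String: 'Mq'  (2 characters)
Per-character ASCII lookup:
  'M': uppercase starts at 65: 'M' = 65 + 12 = 77 → 1001101
  'q': lowercase starts at 97: 'q' = 97 + 16 = 113 → 1110001
= 1001101 1110001


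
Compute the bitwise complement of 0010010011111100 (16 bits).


Original: 0010010011111100
Invert all bits:
  bit 0: 0 → 1
  bit 1: 0 → 1
  bit 2: 1 → 0
  bit 3: 0 → 1
  bit 4: 0 → 1
  bit 5: 1 → 0
  bit 6: 0 → 1
  bit 7: 0 → 1
  bit 8: 1 → 0
  bit 9: 1 → 0
  bit 10: 1 → 0
  bit 11: 1 → 0
  bit 12: 1 → 0
  bit 13: 1 → 0
  bit 14: 0 → 1
  bit 15: 0 → 1
= 1101101100000011


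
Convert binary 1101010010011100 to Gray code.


Binary: 1101010010011100
Gray code: G = B XOR (B >> 1)
B >> 1 = 0110101001001110
1101010010011100 XOR 0110101001001110:
  1 XOR 0 = 1
  1 XOR 1 = 0
  0 XOR 1 = 1
  1 XOR 0 = 1
  0 XOR 1 = 1
  1 XOR 0 = 1
  0 XOR 1 = 1
  0 XOR 0 = 0
  1 XOR 0 = 1
  0 XOR 1 = 1
  0 XOR 0 = 0
  1 XOR 0 = 1
  1 XOR 1 = 0
  1 XOR 1 = 0
  0 XOR 1 = 1
  0 XOR 0 = 0
= 1011111011010010


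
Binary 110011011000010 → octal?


Group into 3-bit groups: 110011011000010
  110 = 6
  011 = 3
  011 = 3
  000 = 0
  010 = 2
= 0o63302


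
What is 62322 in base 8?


Divide by 8 repeatedly:
62322 ÷ 8 = 7790 remainder 2
7790 ÷ 8 = 973 remainder 6
973 ÷ 8 = 121 remainder 5
121 ÷ 8 = 15 remainder 1
15 ÷ 8 = 1 remainder 7
1 ÷ 8 = 0 remainder 1
Reading remainders bottom-up:
= 0o171562


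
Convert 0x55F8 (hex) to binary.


Each hex digit → 4 binary bits:
  5 = 0101
  5 = 0101
  F = 1111
  8 = 1000
Concatenate: 0101 0101 1111 1000
= 0101010111111000


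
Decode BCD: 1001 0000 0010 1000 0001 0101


Each 4-bit group → digit:
  1001 → 9
  0000 → 0
  0010 → 2
  1000 → 8
  0001 → 1
  0101 → 5
= 902815


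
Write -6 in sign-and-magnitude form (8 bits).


Sign bit: 1 (negative)
Magnitude: 6 = 0000110
= 10000110


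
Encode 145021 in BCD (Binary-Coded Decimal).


Each digit → 4-bit binary:
  1 → 0001
  4 → 0100
  5 → 0101
  0 → 0000
  2 → 0010
  1 → 0001
= 0001 0100 0101 0000 0010 0001


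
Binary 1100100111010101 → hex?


Group into 4-bit nibbles: 1100100111010101
  1100 = C
  1001 = 9
  1101 = D
  0101 = 5
= 0xC9D5


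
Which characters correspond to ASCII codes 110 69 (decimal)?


Codes (decimal): 110 69
Per-code ASCII lookup:
  110  (range 97-122: lowercase, 110 - 97 = 13) → 'n'
  69  (range 65-90: uppercase, 69 - 65 = 4) → 'E'
= 'nE'


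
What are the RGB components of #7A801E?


Hex: #7A801E
R = 7A₁₆ = 122
G = 80₁₆ = 128
B = 1E₁₆ = 30
= RGB(122, 128, 30)


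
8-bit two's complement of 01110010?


Original: 01110010
Step 1 - Invert all bits: 10001101
Step 2 - Add 1: 10001101 + 1
= 10001110 (represents -114)


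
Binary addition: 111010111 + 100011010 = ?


Align and add column by column (LSB to MSB, carry propagating):
  0111010111
+ 0100011010
  ----------
  col 0: 1 + 0 + 0 (carry in) = 1 → bit 1, carry out 0
  col 1: 1 + 1 + 0 (carry in) = 2 → bit 0, carry out 1
  col 2: 1 + 0 + 1 (carry in) = 2 → bit 0, carry out 1
  col 3: 0 + 1 + 1 (carry in) = 2 → bit 0, carry out 1
  col 4: 1 + 1 + 1 (carry in) = 3 → bit 1, carry out 1
  col 5: 0 + 0 + 1 (carry in) = 1 → bit 1, carry out 0
  col 6: 1 + 0 + 0 (carry in) = 1 → bit 1, carry out 0
  col 7: 1 + 0 + 0 (carry in) = 1 → bit 1, carry out 0
  col 8: 1 + 1 + 0 (carry in) = 2 → bit 0, carry out 1
  col 9: 0 + 0 + 1 (carry in) = 1 → bit 1, carry out 0
Reading bits MSB→LSB: 1011110001
Strip leading zeros: 1011110001
= 1011110001


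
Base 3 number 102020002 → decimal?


Positional values (base 3):
  2 × 3^0 = 2 × 1 = 2
  0 × 3^1 = 0 × 3 = 0
  0 × 3^2 = 0 × 9 = 0
  0 × 3^3 = 0 × 27 = 0
  2 × 3^4 = 2 × 81 = 162
  0 × 3^5 = 0 × 243 = 0
  2 × 3^6 = 2 × 729 = 1458
  0 × 3^7 = 0 × 2187 = 0
  1 × 3^8 = 1 × 6561 = 6561
Sum = 2 + 0 + 0 + 0 + 162 + 0 + 1458 + 0 + 6561
= 8183


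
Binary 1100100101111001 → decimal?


Positional values:
Bit 0: 1 × 2^0 = 1
Bit 3: 1 × 2^3 = 8
Bit 4: 1 × 2^4 = 16
Bit 5: 1 × 2^5 = 32
Bit 6: 1 × 2^6 = 64
Bit 8: 1 × 2^8 = 256
Bit 11: 1 × 2^11 = 2048
Bit 14: 1 × 2^14 = 16384
Bit 15: 1 × 2^15 = 32768
Sum = 1 + 8 + 16 + 32 + 64 + 256 + 2048 + 16384 + 32768
= 51577


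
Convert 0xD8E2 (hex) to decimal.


Positional values:
Position 0: 2 × 16^0 = 2 × 1 = 2
Position 1: E × 16^1 = 14 × 16 = 224
Position 2: 8 × 16^2 = 8 × 256 = 2048
Position 3: D × 16^3 = 13 × 4096 = 53248
Sum = 2 + 224 + 2048 + 53248
= 55522


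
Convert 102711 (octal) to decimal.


Positional values:
Position 0: 1 × 8^0 = 1
Position 1: 1 × 8^1 = 8
Position 2: 7 × 8^2 = 448
Position 3: 2 × 8^3 = 1024
Position 4: 0 × 8^4 = 0
Position 5: 1 × 8^5 = 32768
Sum = 1 + 8 + 448 + 1024 + 0 + 32768
= 34249


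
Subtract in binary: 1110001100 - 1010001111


Align and subtract column by column (LSB to MSB, borrowing when needed):
  1110001100
- 1010001111
  ----------
  col 0: (0 - 0 borrow-in) - 1 → borrow from next column: (0+2) - 1 = 1, borrow out 1
  col 1: (0 - 1 borrow-in) - 1 → borrow from next column: (-1+2) - 1 = 0, borrow out 1
  col 2: (1 - 1 borrow-in) - 1 → borrow from next column: (0+2) - 1 = 1, borrow out 1
  col 3: (1 - 1 borrow-in) - 1 → borrow from next column: (0+2) - 1 = 1, borrow out 1
  col 4: (0 - 1 borrow-in) - 0 → borrow from next column: (-1+2) - 0 = 1, borrow out 1
  col 5: (0 - 1 borrow-in) - 0 → borrow from next column: (-1+2) - 0 = 1, borrow out 1
  col 6: (0 - 1 borrow-in) - 0 → borrow from next column: (-1+2) - 0 = 1, borrow out 1
  col 7: (1 - 1 borrow-in) - 1 → borrow from next column: (0+2) - 1 = 1, borrow out 1
  col 8: (1 - 1 borrow-in) - 0 → 0 - 0 = 0, borrow out 0
  col 9: (1 - 0 borrow-in) - 1 → 1 - 1 = 0, borrow out 0
Reading bits MSB→LSB: 0011111101
Strip leading zeros: 11111101
= 11111101


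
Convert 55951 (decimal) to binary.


Divide by 2 repeatedly:
55951 ÷ 2 = 27975 remainder 1
27975 ÷ 2 = 13987 remainder 1
13987 ÷ 2 = 6993 remainder 1
6993 ÷ 2 = 3496 remainder 1
3496 ÷ 2 = 1748 remainder 0
1748 ÷ 2 = 874 remainder 0
874 ÷ 2 = 437 remainder 0
437 ÷ 2 = 218 remainder 1
218 ÷ 2 = 109 remainder 0
109 ÷ 2 = 54 remainder 1
54 ÷ 2 = 27 remainder 0
27 ÷ 2 = 13 remainder 1
13 ÷ 2 = 6 remainder 1
6 ÷ 2 = 3 remainder 0
3 ÷ 2 = 1 remainder 1
1 ÷ 2 = 0 remainder 1
Reading remainders bottom-up:
= 1101101010001111


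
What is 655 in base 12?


Divide by 12 repeatedly:
655 ÷ 12 = 54 remainder 7
54 ÷ 12 = 4 remainder 6
4 ÷ 12 = 0 remainder 4
Reading remainders bottom-up:
= 467


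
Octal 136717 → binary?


Each octal digit → 3 binary bits:
  1 = 001
  3 = 011
  6 = 110
  7 = 111
  1 = 001
  7 = 111
Concatenate: 001 011 110 111 001 111
= 001011110111001111


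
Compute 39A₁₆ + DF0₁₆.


Align and add column by column (LSB to MSB, each column mod 16 with carry):
  039A
+ 0DF0
  ----
  col 0: A(10) + 0(0) + 0 (carry in) = 10 → A(10), carry out 0
  col 1: 9(9) + F(15) + 0 (carry in) = 24 → 8(8), carry out 1
  col 2: 3(3) + D(13) + 1 (carry in) = 17 → 1(1), carry out 1
  col 3: 0(0) + 0(0) + 1 (carry in) = 1 → 1(1), carry out 0
Reading digits MSB→LSB: 118A
Strip leading zeros: 118A
= 0x118A


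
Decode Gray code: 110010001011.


Gray code: 110010001011
MSB stays the same: 1
Each subsequent bit = prev_binary XOR current_gray:
  B[1] = 1 XOR 1 = 0
  B[2] = 0 XOR 0 = 0
  B[3] = 0 XOR 0 = 0
  B[4] = 0 XOR 1 = 1
  B[5] = 1 XOR 0 = 1
  B[6] = 1 XOR 0 = 1
  B[7] = 1 XOR 0 = 1
  B[8] = 1 XOR 1 = 0
  B[9] = 0 XOR 0 = 0
  B[10] = 0 XOR 1 = 1
  B[11] = 1 XOR 1 = 0
= 100011110010 (2290 decimal)


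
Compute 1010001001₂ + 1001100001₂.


Align and add column by column (LSB to MSB, carry propagating):
  01010001001
+ 01001100001
  -----------
  col 0: 1 + 1 + 0 (carry in) = 2 → bit 0, carry out 1
  col 1: 0 + 0 + 1 (carry in) = 1 → bit 1, carry out 0
  col 2: 0 + 0 + 0 (carry in) = 0 → bit 0, carry out 0
  col 3: 1 + 0 + 0 (carry in) = 1 → bit 1, carry out 0
  col 4: 0 + 0 + 0 (carry in) = 0 → bit 0, carry out 0
  col 5: 0 + 1 + 0 (carry in) = 1 → bit 1, carry out 0
  col 6: 0 + 1 + 0 (carry in) = 1 → bit 1, carry out 0
  col 7: 1 + 0 + 0 (carry in) = 1 → bit 1, carry out 0
  col 8: 0 + 0 + 0 (carry in) = 0 → bit 0, carry out 0
  col 9: 1 + 1 + 0 (carry in) = 2 → bit 0, carry out 1
  col 10: 0 + 0 + 1 (carry in) = 1 → bit 1, carry out 0
Reading bits MSB→LSB: 10011101010
Strip leading zeros: 10011101010
= 10011101010


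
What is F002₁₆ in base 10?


Positional values:
Position 0: 2 × 16^0 = 2 × 1 = 2
Position 1: 0 × 16^1 = 0 × 16 = 0
Position 2: 0 × 16^2 = 0 × 256 = 0
Position 3: F × 16^3 = 15 × 4096 = 61440
Sum = 2 + 0 + 0 + 61440
= 61442


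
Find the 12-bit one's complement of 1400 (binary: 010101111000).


Original: 010101111000
Invert all bits:
  bit 0: 0 → 1
  bit 1: 1 → 0
  bit 2: 0 → 1
  bit 3: 1 → 0
  bit 4: 0 → 1
  bit 5: 1 → 0
  bit 6: 1 → 0
  bit 7: 1 → 0
  bit 8: 1 → 0
  bit 9: 0 → 1
  bit 10: 0 → 1
  bit 11: 0 → 1
= 101010000111


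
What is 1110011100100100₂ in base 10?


Positional values:
Bit 2: 1 × 2^2 = 4
Bit 5: 1 × 2^5 = 32
Bit 8: 1 × 2^8 = 256
Bit 9: 1 × 2^9 = 512
Bit 10: 1 × 2^10 = 1024
Bit 13: 1 × 2^13 = 8192
Bit 14: 1 × 2^14 = 16384
Bit 15: 1 × 2^15 = 32768
Sum = 4 + 32 + 256 + 512 + 1024 + 8192 + 16384 + 32768
= 59172


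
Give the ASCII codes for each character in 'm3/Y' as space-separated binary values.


String: 'm3/Y'  (4 characters)
Per-character ASCII lookup:
  'm': lowercase starts at 97: 'm' = 97 + 12 = 109 → 1101101
  '3': digits start at 48: '3' = 48 + 3 = 51 → 110011
  '/': special character: '/' = 47 → 101111
  'Y': uppercase starts at 65: 'Y' = 65 + 24 = 89 → 1011001
= 1101101 110011 101111 1011001


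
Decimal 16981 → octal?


Divide by 8 repeatedly:
16981 ÷ 8 = 2122 remainder 5
2122 ÷ 8 = 265 remainder 2
265 ÷ 8 = 33 remainder 1
33 ÷ 8 = 4 remainder 1
4 ÷ 8 = 0 remainder 4
Reading remainders bottom-up:
= 0o41125


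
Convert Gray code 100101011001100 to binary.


Gray code: 100101011001100
MSB stays the same: 1
Each subsequent bit = prev_binary XOR current_gray:
  B[1] = 1 XOR 0 = 1
  B[2] = 1 XOR 0 = 1
  B[3] = 1 XOR 1 = 0
  B[4] = 0 XOR 0 = 0
  B[5] = 0 XOR 1 = 1
  B[6] = 1 XOR 0 = 1
  B[7] = 1 XOR 1 = 0
  B[8] = 0 XOR 1 = 1
  B[9] = 1 XOR 0 = 1
  B[10] = 1 XOR 0 = 1
  B[11] = 1 XOR 1 = 0
  B[12] = 0 XOR 1 = 1
  B[13] = 1 XOR 0 = 1
  B[14] = 1 XOR 0 = 1
= 111001101110111 (29559 decimal)


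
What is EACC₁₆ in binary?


Each hex digit → 4 binary bits:
  E = 1110
  A = 1010
  C = 1100
  C = 1100
Concatenate: 1110 1010 1100 1100
= 1110101011001100


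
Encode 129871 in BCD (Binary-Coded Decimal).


Each digit → 4-bit binary:
  1 → 0001
  2 → 0010
  9 → 1001
  8 → 1000
  7 → 0111
  1 → 0001
= 0001 0010 1001 1000 0111 0001


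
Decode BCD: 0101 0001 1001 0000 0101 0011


Each 4-bit group → digit:
  0101 → 5
  0001 → 1
  1001 → 9
  0000 → 0
  0101 → 5
  0011 → 3
= 519053


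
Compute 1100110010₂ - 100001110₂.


Align and subtract column by column (LSB to MSB, borrowing when needed):
  1100110010
- 0100001110
  ----------
  col 0: (0 - 0 borrow-in) - 0 → 0 - 0 = 0, borrow out 0
  col 1: (1 - 0 borrow-in) - 1 → 1 - 1 = 0, borrow out 0
  col 2: (0 - 0 borrow-in) - 1 → borrow from next column: (0+2) - 1 = 1, borrow out 1
  col 3: (0 - 1 borrow-in) - 1 → borrow from next column: (-1+2) - 1 = 0, borrow out 1
  col 4: (1 - 1 borrow-in) - 0 → 0 - 0 = 0, borrow out 0
  col 5: (1 - 0 borrow-in) - 0 → 1 - 0 = 1, borrow out 0
  col 6: (0 - 0 borrow-in) - 0 → 0 - 0 = 0, borrow out 0
  col 7: (0 - 0 borrow-in) - 0 → 0 - 0 = 0, borrow out 0
  col 8: (1 - 0 borrow-in) - 1 → 1 - 1 = 0, borrow out 0
  col 9: (1 - 0 borrow-in) - 0 → 1 - 0 = 1, borrow out 0
Reading bits MSB→LSB: 1000100100
Strip leading zeros: 1000100100
= 1000100100


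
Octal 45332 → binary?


Each octal digit → 3 binary bits:
  4 = 100
  5 = 101
  3 = 011
  3 = 011
  2 = 010
Concatenate: 100 101 011 011 010
= 100101011011010


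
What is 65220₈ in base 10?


Positional values:
Position 0: 0 × 8^0 = 0
Position 1: 2 × 8^1 = 16
Position 2: 2 × 8^2 = 128
Position 3: 5 × 8^3 = 2560
Position 4: 6 × 8^4 = 24576
Sum = 0 + 16 + 128 + 2560 + 24576
= 27280


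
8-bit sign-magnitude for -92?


Sign bit: 1 (negative)
Magnitude: 92 = 1011100
= 11011100


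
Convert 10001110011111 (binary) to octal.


Group into 3-bit groups: 010001110011111
  010 = 2
  001 = 1
  110 = 6
  011 = 3
  111 = 7
= 0o21637


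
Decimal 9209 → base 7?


Divide by 7 repeatedly:
9209 ÷ 7 = 1315 remainder 4
1315 ÷ 7 = 187 remainder 6
187 ÷ 7 = 26 remainder 5
26 ÷ 7 = 3 remainder 5
3 ÷ 7 = 0 remainder 3
Reading remainders bottom-up:
= 35564


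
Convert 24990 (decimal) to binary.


Divide by 2 repeatedly:
24990 ÷ 2 = 12495 remainder 0
12495 ÷ 2 = 6247 remainder 1
6247 ÷ 2 = 3123 remainder 1
3123 ÷ 2 = 1561 remainder 1
1561 ÷ 2 = 780 remainder 1
780 ÷ 2 = 390 remainder 0
390 ÷ 2 = 195 remainder 0
195 ÷ 2 = 97 remainder 1
97 ÷ 2 = 48 remainder 1
48 ÷ 2 = 24 remainder 0
24 ÷ 2 = 12 remainder 0
12 ÷ 2 = 6 remainder 0
6 ÷ 2 = 3 remainder 0
3 ÷ 2 = 1 remainder 1
1 ÷ 2 = 0 remainder 1
Reading remainders bottom-up:
= 110000110011110


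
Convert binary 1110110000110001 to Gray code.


Binary: 1110110000110001
Gray code: G = B XOR (B >> 1)
B >> 1 = 0111011000011000
1110110000110001 XOR 0111011000011000:
  1 XOR 0 = 1
  1 XOR 1 = 0
  1 XOR 1 = 0
  0 XOR 1 = 1
  1 XOR 0 = 1
  1 XOR 1 = 0
  0 XOR 1 = 1
  0 XOR 0 = 0
  0 XOR 0 = 0
  0 XOR 0 = 0
  1 XOR 0 = 1
  1 XOR 1 = 0
  0 XOR 1 = 1
  0 XOR 0 = 0
  0 XOR 0 = 0
  1 XOR 0 = 1
= 1001101000101001


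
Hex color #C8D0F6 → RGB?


Hex: #C8D0F6
R = C8₁₆ = 200
G = D0₁₆ = 208
B = F6₁₆ = 246
= RGB(200, 208, 246)


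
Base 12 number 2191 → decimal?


Positional values (base 12):
  1 × 12^0 = 1 × 1 = 1
  9 × 12^1 = 9 × 12 = 108
  1 × 12^2 = 1 × 144 = 144
  2 × 12^3 = 2 × 1728 = 3456
Sum = 1 + 108 + 144 + 3456
= 3709


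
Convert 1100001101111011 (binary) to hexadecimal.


Group into 4-bit nibbles: 1100001101111011
  1100 = C
  0011 = 3
  0111 = 7
  1011 = B
= 0xC37B


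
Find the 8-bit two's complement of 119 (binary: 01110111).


Original: 01110111
Step 1 - Invert all bits: 10001000
Step 2 - Add 1: 10001000 + 1
= 10001001 (represents -119)


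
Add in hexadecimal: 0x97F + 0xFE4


Align and add column by column (LSB to MSB, each column mod 16 with carry):
  097F
+ 0FE4
  ----
  col 0: F(15) + 4(4) + 0 (carry in) = 19 → 3(3), carry out 1
  col 1: 7(7) + E(14) + 1 (carry in) = 22 → 6(6), carry out 1
  col 2: 9(9) + F(15) + 1 (carry in) = 25 → 9(9), carry out 1
  col 3: 0(0) + 0(0) + 1 (carry in) = 1 → 1(1), carry out 0
Reading digits MSB→LSB: 1963
Strip leading zeros: 1963
= 0x1963


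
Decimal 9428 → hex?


Divide by 16 repeatedly:
9428 ÷ 16 = 589 remainder 4 (4)
589 ÷ 16 = 36 remainder 13 (D)
36 ÷ 16 = 2 remainder 4 (4)
2 ÷ 16 = 0 remainder 2 (2)
Reading remainders bottom-up:
= 0x24D4


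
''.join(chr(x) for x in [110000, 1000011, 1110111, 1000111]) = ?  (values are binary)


Codes (binary): 110000 1000011 1110111 1000111
Per-code ASCII lookup:
  110000 = 48  (range 48-57: digits, 48 - 48 = 0) → '0'
  1000011 = 67  (range 65-90: uppercase, 67 - 65 = 2) → 'C'
  1110111 = 119  (range 97-122: lowercase, 119 - 97 = 22) → 'w'
  1000111 = 71  (range 65-90: uppercase, 71 - 65 = 6) → 'G'
= '0CwG'


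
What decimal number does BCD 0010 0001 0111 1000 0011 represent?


Each 4-bit group → digit:
  0010 → 2
  0001 → 1
  0111 → 7
  1000 → 8
  0011 → 3
= 21783


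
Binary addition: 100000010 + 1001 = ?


Align and add column by column (LSB to MSB, carry propagating):
  0100000010
+ 0000001001
  ----------
  col 0: 0 + 1 + 0 (carry in) = 1 → bit 1, carry out 0
  col 1: 1 + 0 + 0 (carry in) = 1 → bit 1, carry out 0
  col 2: 0 + 0 + 0 (carry in) = 0 → bit 0, carry out 0
  col 3: 0 + 1 + 0 (carry in) = 1 → bit 1, carry out 0
  col 4: 0 + 0 + 0 (carry in) = 0 → bit 0, carry out 0
  col 5: 0 + 0 + 0 (carry in) = 0 → bit 0, carry out 0
  col 6: 0 + 0 + 0 (carry in) = 0 → bit 0, carry out 0
  col 7: 0 + 0 + 0 (carry in) = 0 → bit 0, carry out 0
  col 8: 1 + 0 + 0 (carry in) = 1 → bit 1, carry out 0
  col 9: 0 + 0 + 0 (carry in) = 0 → bit 0, carry out 0
Reading bits MSB→LSB: 0100001011
Strip leading zeros: 100001011
= 100001011


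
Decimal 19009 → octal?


Divide by 8 repeatedly:
19009 ÷ 8 = 2376 remainder 1
2376 ÷ 8 = 297 remainder 0
297 ÷ 8 = 37 remainder 1
37 ÷ 8 = 4 remainder 5
4 ÷ 8 = 0 remainder 4
Reading remainders bottom-up:
= 0o45101


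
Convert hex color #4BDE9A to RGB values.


Hex: #4BDE9A
R = 4B₁₆ = 75
G = DE₁₆ = 222
B = 9A₁₆ = 154
= RGB(75, 222, 154)


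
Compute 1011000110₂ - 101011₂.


Align and subtract column by column (LSB to MSB, borrowing when needed):
  1011000110
- 0000101011
  ----------
  col 0: (0 - 0 borrow-in) - 1 → borrow from next column: (0+2) - 1 = 1, borrow out 1
  col 1: (1 - 1 borrow-in) - 1 → borrow from next column: (0+2) - 1 = 1, borrow out 1
  col 2: (1 - 1 borrow-in) - 0 → 0 - 0 = 0, borrow out 0
  col 3: (0 - 0 borrow-in) - 1 → borrow from next column: (0+2) - 1 = 1, borrow out 1
  col 4: (0 - 1 borrow-in) - 0 → borrow from next column: (-1+2) - 0 = 1, borrow out 1
  col 5: (0 - 1 borrow-in) - 1 → borrow from next column: (-1+2) - 1 = 0, borrow out 1
  col 6: (1 - 1 borrow-in) - 0 → 0 - 0 = 0, borrow out 0
  col 7: (1 - 0 borrow-in) - 0 → 1 - 0 = 1, borrow out 0
  col 8: (0 - 0 borrow-in) - 0 → 0 - 0 = 0, borrow out 0
  col 9: (1 - 0 borrow-in) - 0 → 1 - 0 = 1, borrow out 0
Reading bits MSB→LSB: 1010011011
Strip leading zeros: 1010011011
= 1010011011


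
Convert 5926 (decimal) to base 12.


Divide by 12 repeatedly:
5926 ÷ 12 = 493 remainder 10
493 ÷ 12 = 41 remainder 1
41 ÷ 12 = 3 remainder 5
3 ÷ 12 = 0 remainder 3
Reading remainders bottom-up:
= 351A


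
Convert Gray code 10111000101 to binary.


Gray code: 10111000101
MSB stays the same: 1
Each subsequent bit = prev_binary XOR current_gray:
  B[1] = 1 XOR 0 = 1
  B[2] = 1 XOR 1 = 0
  B[3] = 0 XOR 1 = 1
  B[4] = 1 XOR 1 = 0
  B[5] = 0 XOR 0 = 0
  B[6] = 0 XOR 0 = 0
  B[7] = 0 XOR 0 = 0
  B[8] = 0 XOR 1 = 1
  B[9] = 1 XOR 0 = 1
  B[10] = 1 XOR 1 = 0
= 11010000110 (1670 decimal)


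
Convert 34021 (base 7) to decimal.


Positional values (base 7):
  1 × 7^0 = 1 × 1 = 1
  2 × 7^1 = 2 × 7 = 14
  0 × 7^2 = 0 × 49 = 0
  4 × 7^3 = 4 × 343 = 1372
  3 × 7^4 = 3 × 2401 = 7203
Sum = 1 + 14 + 0 + 1372 + 7203
= 8590


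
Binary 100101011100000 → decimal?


Positional values:
Bit 5: 1 × 2^5 = 32
Bit 6: 1 × 2^6 = 64
Bit 7: 1 × 2^7 = 128
Bit 9: 1 × 2^9 = 512
Bit 11: 1 × 2^11 = 2048
Bit 14: 1 × 2^14 = 16384
Sum = 32 + 64 + 128 + 512 + 2048 + 16384
= 19168


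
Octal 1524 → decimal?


Positional values:
Position 0: 4 × 8^0 = 4
Position 1: 2 × 8^1 = 16
Position 2: 5 × 8^2 = 320
Position 3: 1 × 8^3 = 512
Sum = 4 + 16 + 320 + 512
= 852


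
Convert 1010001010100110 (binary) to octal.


Group into 3-bit groups: 001010001010100110
  001 = 1
  010 = 2
  001 = 1
  010 = 2
  100 = 4
  110 = 6
= 0o121246


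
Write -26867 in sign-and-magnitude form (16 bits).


Sign bit: 1 (negative)
Magnitude: 26867 = 110100011110011
= 1110100011110011


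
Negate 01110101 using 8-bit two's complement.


Original: 01110101
Step 1 - Invert all bits: 10001010
Step 2 - Add 1: 10001010 + 1
= 10001011 (represents -117)


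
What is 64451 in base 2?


Divide by 2 repeatedly:
64451 ÷ 2 = 32225 remainder 1
32225 ÷ 2 = 16112 remainder 1
16112 ÷ 2 = 8056 remainder 0
8056 ÷ 2 = 4028 remainder 0
4028 ÷ 2 = 2014 remainder 0
2014 ÷ 2 = 1007 remainder 0
1007 ÷ 2 = 503 remainder 1
503 ÷ 2 = 251 remainder 1
251 ÷ 2 = 125 remainder 1
125 ÷ 2 = 62 remainder 1
62 ÷ 2 = 31 remainder 0
31 ÷ 2 = 15 remainder 1
15 ÷ 2 = 7 remainder 1
7 ÷ 2 = 3 remainder 1
3 ÷ 2 = 1 remainder 1
1 ÷ 2 = 0 remainder 1
Reading remainders bottom-up:
= 1111101111000011


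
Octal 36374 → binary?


Each octal digit → 3 binary bits:
  3 = 011
  6 = 110
  3 = 011
  7 = 111
  4 = 100
Concatenate: 011 110 011 111 100
= 011110011111100


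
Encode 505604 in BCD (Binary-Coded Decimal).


Each digit → 4-bit binary:
  5 → 0101
  0 → 0000
  5 → 0101
  6 → 0110
  0 → 0000
  4 → 0100
= 0101 0000 0101 0110 0000 0100


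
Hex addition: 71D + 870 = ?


Align and add column by column (LSB to MSB, each column mod 16 with carry):
  071D
+ 0870
  ----
  col 0: D(13) + 0(0) + 0 (carry in) = 13 → D(13), carry out 0
  col 1: 1(1) + 7(7) + 0 (carry in) = 8 → 8(8), carry out 0
  col 2: 7(7) + 8(8) + 0 (carry in) = 15 → F(15), carry out 0
  col 3: 0(0) + 0(0) + 0 (carry in) = 0 → 0(0), carry out 0
Reading digits MSB→LSB: 0F8D
Strip leading zeros: F8D
= 0xF8D


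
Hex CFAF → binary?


Each hex digit → 4 binary bits:
  C = 1100
  F = 1111
  A = 1010
  F = 1111
Concatenate: 1100 1111 1010 1111
= 1100111110101111


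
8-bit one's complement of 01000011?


Original: 01000011
Invert all bits:
  bit 0: 0 → 1
  bit 1: 1 → 0
  bit 2: 0 → 1
  bit 3: 0 → 1
  bit 4: 0 → 1
  bit 5: 0 → 1
  bit 6: 1 → 0
  bit 7: 1 → 0
= 10111100


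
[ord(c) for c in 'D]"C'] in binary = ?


String: 'D]"C'  (4 characters)
Per-character ASCII lookup:
  'D': uppercase starts at 65: 'D' = 65 + 3 = 68 → 1000100
  ']': special character: ']' = 93 → 1011101
  '"': special character: '"' = 34 → 100010
  'C': uppercase starts at 65: 'C' = 65 + 2 = 67 → 1000011
= 1000100 1011101 100010 1000011


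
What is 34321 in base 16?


Divide by 16 repeatedly:
34321 ÷ 16 = 2145 remainder 1 (1)
2145 ÷ 16 = 134 remainder 1 (1)
134 ÷ 16 = 8 remainder 6 (6)
8 ÷ 16 = 0 remainder 8 (8)
Reading remainders bottom-up:
= 0x8611


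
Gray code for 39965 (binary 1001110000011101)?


Binary: 1001110000011101
Gray code: G = B XOR (B >> 1)
B >> 1 = 0100111000001110
1001110000011101 XOR 0100111000001110:
  1 XOR 0 = 1
  0 XOR 1 = 1
  0 XOR 0 = 0
  1 XOR 0 = 1
  1 XOR 1 = 0
  1 XOR 1 = 0
  0 XOR 1 = 1
  0 XOR 0 = 0
  0 XOR 0 = 0
  0 XOR 0 = 0
  0 XOR 0 = 0
  1 XOR 0 = 1
  1 XOR 1 = 0
  1 XOR 1 = 0
  0 XOR 1 = 1
  1 XOR 0 = 1
= 1101001000010011


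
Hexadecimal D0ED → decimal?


Positional values:
Position 0: D × 16^0 = 13 × 1 = 13
Position 1: E × 16^1 = 14 × 16 = 224
Position 2: 0 × 16^2 = 0 × 256 = 0
Position 3: D × 16^3 = 13 × 4096 = 53248
Sum = 13 + 224 + 0 + 53248
= 53485


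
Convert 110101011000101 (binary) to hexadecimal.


Group into 4-bit nibbles: 0110101011000101
  0110 = 6
  1010 = A
  1100 = C
  0101 = 5
= 0x6AC5


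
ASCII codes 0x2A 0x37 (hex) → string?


Codes (hex): 0x2A 0x37
Per-code ASCII lookup:
  0x2A = 42  (special character) → '*'
  0x37 = 55  (range 48-57: digits, 55 - 48 = 7) → '7'
= '*7'


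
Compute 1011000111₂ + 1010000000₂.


Align and add column by column (LSB to MSB, carry propagating):
  01011000111
+ 01010000000
  -----------
  col 0: 1 + 0 + 0 (carry in) = 1 → bit 1, carry out 0
  col 1: 1 + 0 + 0 (carry in) = 1 → bit 1, carry out 0
  col 2: 1 + 0 + 0 (carry in) = 1 → bit 1, carry out 0
  col 3: 0 + 0 + 0 (carry in) = 0 → bit 0, carry out 0
  col 4: 0 + 0 + 0 (carry in) = 0 → bit 0, carry out 0
  col 5: 0 + 0 + 0 (carry in) = 0 → bit 0, carry out 0
  col 6: 1 + 0 + 0 (carry in) = 1 → bit 1, carry out 0
  col 7: 1 + 1 + 0 (carry in) = 2 → bit 0, carry out 1
  col 8: 0 + 0 + 1 (carry in) = 1 → bit 1, carry out 0
  col 9: 1 + 1 + 0 (carry in) = 2 → bit 0, carry out 1
  col 10: 0 + 0 + 1 (carry in) = 1 → bit 1, carry out 0
Reading bits MSB→LSB: 10101000111
Strip leading zeros: 10101000111
= 10101000111


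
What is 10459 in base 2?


Divide by 2 repeatedly:
10459 ÷ 2 = 5229 remainder 1
5229 ÷ 2 = 2614 remainder 1
2614 ÷ 2 = 1307 remainder 0
1307 ÷ 2 = 653 remainder 1
653 ÷ 2 = 326 remainder 1
326 ÷ 2 = 163 remainder 0
163 ÷ 2 = 81 remainder 1
81 ÷ 2 = 40 remainder 1
40 ÷ 2 = 20 remainder 0
20 ÷ 2 = 10 remainder 0
10 ÷ 2 = 5 remainder 0
5 ÷ 2 = 2 remainder 1
2 ÷ 2 = 1 remainder 0
1 ÷ 2 = 0 remainder 1
Reading remainders bottom-up:
= 10100011011011
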